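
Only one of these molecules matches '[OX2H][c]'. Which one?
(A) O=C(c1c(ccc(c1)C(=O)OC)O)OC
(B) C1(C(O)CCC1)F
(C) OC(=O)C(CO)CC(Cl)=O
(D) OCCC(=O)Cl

A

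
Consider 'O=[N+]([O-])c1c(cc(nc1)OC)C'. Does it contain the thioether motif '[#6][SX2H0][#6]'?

No

The pattern [#6][SX2H0][#6] describes an aliphatic sulfur bridging two carbons with no H on the sulfur — a thioether.
The closest candidate here is a methoxy ether (-OCH3), but the bridging atom is O, not S. No other fragment satisfies the full query, so there is no match.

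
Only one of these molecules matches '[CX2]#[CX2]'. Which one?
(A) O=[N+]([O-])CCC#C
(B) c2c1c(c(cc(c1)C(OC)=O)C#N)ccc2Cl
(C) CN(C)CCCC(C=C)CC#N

[CX2]#[CX2] describes a carbon-carbon triple bond (an alkyne).
(A) contains an ethynyl group (-C#CH), which satisfies every atom and bond constraint.
(B) has a nitrile (-C#N) but the triple bond is C#N, not C#C.
(C) has a nitrile (-C#N) but the triple bond is C#N, not C#C.
So the answer is (A).

A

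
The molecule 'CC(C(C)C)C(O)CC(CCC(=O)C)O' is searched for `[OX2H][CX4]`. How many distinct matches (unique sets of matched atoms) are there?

[OX2H][CX4] is the SMARTS for an aliphatic alcohol: a hydroxyl oxygen bound to an sp3 (X4) carbon.
The molecule carries 2 separate instances of a hydroxyl group (-OH) meeting every constraint; each maps to a distinct set of atoms, giving 2 matches.

2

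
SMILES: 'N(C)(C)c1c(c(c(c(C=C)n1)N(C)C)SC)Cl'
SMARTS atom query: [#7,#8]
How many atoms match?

The query [#7,#8] means: nitrogen or oxygen (comma = OR).
Check the 17 heavy atoms by environment: 1× n (aromatic) → match; 5× c (aromatic) → no; 1× S → no; 7× C → no; 2× N → match; 1× Cl → no.
Summing the matching environments: 1 + 2 = 3 matching atoms.

3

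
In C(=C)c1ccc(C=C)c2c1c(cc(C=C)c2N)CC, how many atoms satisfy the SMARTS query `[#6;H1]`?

Check the 19 heavy atoms by environment: 7× c (aromatic, H0) → no; 3× c (aromatic, H1) → match; 3× C (H1) → match; 4× C (H2) → no; 1× N (H2) → no; 1× C (H3) → no.
Summing the matching environments: 3 + 3 = 6 matching atoms.

6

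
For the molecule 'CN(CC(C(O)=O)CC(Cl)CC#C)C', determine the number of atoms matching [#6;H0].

2

The query [#6;H0] means: any carbon with no attached hydrogen.
Check the 14 heavy atoms by environment: 3× C (H2) → no; 3× C (H1) → no; 2× C (H0) → match; 1× O (H0) → no; 1× O (H1) → no; 1× Cl (H0) → no; 1× N (H0) → no; 2× C (H3) → no.
That gives 2 matching atoms.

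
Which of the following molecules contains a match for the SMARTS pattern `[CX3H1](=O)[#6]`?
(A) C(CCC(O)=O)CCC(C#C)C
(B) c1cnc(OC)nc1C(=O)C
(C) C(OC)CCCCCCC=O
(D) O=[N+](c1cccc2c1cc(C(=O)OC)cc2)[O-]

C

[CX3H1](=O)[#6] describes an sp2 carbon with one H, double-bonded to O and single-bonded to carbon (an aldehyde).
(A) has a carboxylic acid group (-C(=O)OH) but the carbonyl carbon has H0 and is bonded to O, not H1.
(B) has an acetyl/ketone group (-C(=O)CH3) but the carbonyl carbon has H0 (two carbon neighbours), not H1.
(C) contains an aldehyde (-CHO), which satisfies every atom and bond constraint.
(D) has a methyl-ester group (-C(=O)OCH3) but the carbonyl carbon has H0, not H1.
So the answer is (C).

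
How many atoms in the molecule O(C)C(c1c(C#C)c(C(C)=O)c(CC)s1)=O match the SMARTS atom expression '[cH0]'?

4

The query [cH0] means: aromatic carbon with no attached hydrogen (substituted or ring-fusion).
Check the 16 heavy atoms by environment: 1× s (aromatic, H0) → no; 4× c (aromatic, H0) → match; 1× C (H2) → no; 3× C (H3) → no; 3× C (H0) → no; 1× C (H1) → no; 3× O (H0) → no.
That gives 4 matching atoms.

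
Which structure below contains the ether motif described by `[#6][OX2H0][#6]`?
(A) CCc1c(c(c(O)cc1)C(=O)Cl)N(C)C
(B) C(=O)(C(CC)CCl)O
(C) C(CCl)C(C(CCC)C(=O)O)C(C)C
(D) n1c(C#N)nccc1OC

D

[#6][OX2H0][#6] describes an aliphatic oxygen bridging two carbons with no H on the oxygen (an ether).
(A) has a hydroxyl group (-OH) but the oxygen has H1, not H0 bridging two carbons.
(B) has a carboxylic acid group (-C(=O)OH) but the -OH oxygen has H1; the =O is OX1, not OX2.
(C) has a carboxylic acid group (-C(=O)OH) but the -OH oxygen has H1; the =O is OX1, not OX2.
(D) contains a methoxy ether (-OCH3), which satisfies every atom and bond constraint.
So the answer is (D).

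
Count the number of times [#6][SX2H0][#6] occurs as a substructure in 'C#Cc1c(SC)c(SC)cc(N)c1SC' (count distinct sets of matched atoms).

3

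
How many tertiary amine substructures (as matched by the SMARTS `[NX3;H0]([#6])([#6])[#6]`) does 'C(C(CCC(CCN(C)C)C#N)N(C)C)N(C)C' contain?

3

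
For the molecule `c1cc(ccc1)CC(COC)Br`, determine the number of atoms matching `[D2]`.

8

The query [D2] means: atom with exactly two heavy-atom neighbours.
Check the 12 heavy atoms by environment: 2× C (D2) → match; 1× C (D3) → no; 1× c (aromatic, D3) → no; 5× c (aromatic, D2) → match; 1× O (D2) → match; 1× C (D1) → no; 1× Br (D1) → no.
Summing the matching environments: 2 + 5 + 1 = 8 matching atoms.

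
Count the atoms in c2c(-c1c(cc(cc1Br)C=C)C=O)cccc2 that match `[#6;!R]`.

3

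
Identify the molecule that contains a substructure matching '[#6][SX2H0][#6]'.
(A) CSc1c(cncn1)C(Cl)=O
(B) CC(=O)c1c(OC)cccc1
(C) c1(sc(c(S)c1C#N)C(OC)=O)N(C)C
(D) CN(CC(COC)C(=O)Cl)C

A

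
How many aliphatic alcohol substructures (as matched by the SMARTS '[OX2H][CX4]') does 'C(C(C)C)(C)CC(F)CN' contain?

[OX2H][CX4] is the SMARTS for an aliphatic alcohol: a hydroxyl oxygen bound to an sp3 (X4) carbon.
No fragment in the molecule satisfies every constraint, giving 0 matches.

0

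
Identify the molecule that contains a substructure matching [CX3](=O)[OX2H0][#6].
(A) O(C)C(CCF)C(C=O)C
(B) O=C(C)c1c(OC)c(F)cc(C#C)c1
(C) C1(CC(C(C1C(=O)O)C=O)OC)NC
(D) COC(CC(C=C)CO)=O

D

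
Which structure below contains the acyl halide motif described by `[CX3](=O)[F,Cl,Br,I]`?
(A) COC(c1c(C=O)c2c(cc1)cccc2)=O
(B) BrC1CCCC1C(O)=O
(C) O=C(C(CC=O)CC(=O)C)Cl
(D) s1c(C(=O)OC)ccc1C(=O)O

[CX3](=O)[F,Cl,Br,I] describes a carbonyl carbon bonded to a halogen (an acyl halide).
(A) has a methyl-ester group (-C(=O)OCH3) but the carbonyl is bonded to -O-C, not to a halogen.
(B) has a carboxylic acid group (-C(=O)OH) but the carbonyl is bonded to -OH, not to a halogen.
(C) contains an acyl chloride (-C(=O)Cl), which satisfies every atom and bond constraint.
(D) has a methyl-ester group (-C(=O)OCH3) but the carbonyl is bonded to -O-C, not to a halogen.
So the answer is (C).

C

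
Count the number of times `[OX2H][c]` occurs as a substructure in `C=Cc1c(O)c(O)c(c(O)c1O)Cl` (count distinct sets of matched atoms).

4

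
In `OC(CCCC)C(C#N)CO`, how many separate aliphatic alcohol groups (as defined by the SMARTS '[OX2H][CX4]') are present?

2

[OX2H][CX4] is the SMARTS for an aliphatic alcohol: a hydroxyl oxygen bound to an sp3 (X4) carbon.
The molecule carries 2 separate instances of a hydroxyl group (-OH) meeting every constraint; each maps to a distinct set of atoms, giving 2 matches.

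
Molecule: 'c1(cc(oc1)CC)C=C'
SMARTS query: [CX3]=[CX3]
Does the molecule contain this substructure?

Yes

The pattern [CX3]=[CX3] describes a non-aromatic C=C double bond between two sp2 carbons — an alkene.
The molecule carries a vinyl group (-CH=CH2), whose atoms satisfy every constraint of the query, so the pattern matches.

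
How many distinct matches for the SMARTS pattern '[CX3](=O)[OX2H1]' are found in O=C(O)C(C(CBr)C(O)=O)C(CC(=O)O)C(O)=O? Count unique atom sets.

4

[CX3](=O)[OX2H1] is the SMARTS for a carboxylic acid: an sp2 carbon double-bonded to O and single-bonded to an -OH oxygen.
The molecule carries 4 separate instances of a carboxylic acid group (-C(=O)OH) meeting every constraint; each maps to a distinct set of atoms, giving 4 matches.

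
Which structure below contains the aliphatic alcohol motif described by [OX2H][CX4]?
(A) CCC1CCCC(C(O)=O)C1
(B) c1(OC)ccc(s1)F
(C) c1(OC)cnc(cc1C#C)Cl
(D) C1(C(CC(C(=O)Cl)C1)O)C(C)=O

[OX2H][CX4] describes a hydroxyl oxygen bound to an sp3 (X4) carbon (an aliphatic alcohol).
(A) has a carboxylic acid group (-C(=O)OH) but the -OH is on a CX3 carbonyl carbon, not a CX4 carbon.
(B) has a methoxy ether (-OCH3) but the oxygen has H0 (ether), not H1.
(C) has a methoxy ether (-OCH3) but the oxygen has H0 (ether), not H1.
(D) contains a hydroxyl group (-OH), which satisfies every atom and bond constraint.
So the answer is (D).

D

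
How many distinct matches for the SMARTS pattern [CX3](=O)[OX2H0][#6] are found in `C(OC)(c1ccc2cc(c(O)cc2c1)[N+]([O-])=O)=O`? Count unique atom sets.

1

[CX3](=O)[OX2H0][#6] is the SMARTS for an ester: a carbonyl carbon bonded to an oxygen that is itself bonded to carbon (no H on that O).
Exactly one fragment in the molecule meets all constraints, giving 1 match.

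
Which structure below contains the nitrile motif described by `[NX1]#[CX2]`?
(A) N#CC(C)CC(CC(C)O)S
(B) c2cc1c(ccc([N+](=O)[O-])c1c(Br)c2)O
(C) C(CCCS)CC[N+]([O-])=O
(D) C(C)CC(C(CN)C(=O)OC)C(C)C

A

[NX1]#[CX2] describes a nitrogen triple-bonded to a two-connected carbon (a nitrile).
(A) contains a nitrile (-C#N), which satisfies every atom and bond constraint.
(B) has a nitro group (-[N+](=O)[O-]) but there is no C#N triple bond.
(C) has a nitro group (-[N+](=O)[O-]) but there is no C#N triple bond.
(D) has a primary amino group (-NH2) but the nitrogen is NX3 (three connections), not NX1 triple-bonded.
So the answer is (A).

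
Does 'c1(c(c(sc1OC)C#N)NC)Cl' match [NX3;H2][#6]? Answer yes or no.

No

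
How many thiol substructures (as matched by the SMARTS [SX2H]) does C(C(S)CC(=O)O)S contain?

[SX2H] is the SMARTS for a thiol: an aliphatic sulfur with two connections, one being H.
The molecule carries 2 separate instances of a thiol (-SH) meeting every constraint; each maps to a distinct set of atoms, giving 2 matches.

2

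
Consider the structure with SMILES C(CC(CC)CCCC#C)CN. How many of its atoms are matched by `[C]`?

11

The query [C] means: uppercase C matches aliphatic (non-aromatic) carbon only.
Check the 12 heavy atoms by environment: 11× C → match; 1× N → no.
That gives 11 matching atoms.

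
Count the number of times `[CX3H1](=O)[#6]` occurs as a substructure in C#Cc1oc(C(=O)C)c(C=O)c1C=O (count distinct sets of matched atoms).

2

[CX3H1](=O)[#6] is the SMARTS for an aldehyde: an sp2 carbon with one H, double-bonded to O and single-bonded to carbon.
The molecule carries 2 separate instances of an aldehyde (-CHO) meeting every constraint; each maps to a distinct set of atoms, giving 2 matches.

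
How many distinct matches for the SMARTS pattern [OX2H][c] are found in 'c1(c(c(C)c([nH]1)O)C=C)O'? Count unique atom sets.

[OX2H][c] is the SMARTS for a phenol: a hydroxyl oxygen attached to an aromatic carbon.
The molecule carries 2 separate instances of a hydroxyl group (-OH) meeting every constraint; each maps to a distinct set of atoms, giving 2 matches.

2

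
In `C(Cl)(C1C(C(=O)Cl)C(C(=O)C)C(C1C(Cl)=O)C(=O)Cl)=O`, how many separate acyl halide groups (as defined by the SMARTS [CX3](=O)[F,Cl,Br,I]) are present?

[CX3](=O)[F,Cl,Br,I] is the SMARTS for an acyl halide: a carbonyl carbon bonded to a halogen.
The molecule carries 4 separate instances of an acyl chloride (-C(=O)Cl) meeting every constraint; each maps to a distinct set of atoms, giving 4 matches.

4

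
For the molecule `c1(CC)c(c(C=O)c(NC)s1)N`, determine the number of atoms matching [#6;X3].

5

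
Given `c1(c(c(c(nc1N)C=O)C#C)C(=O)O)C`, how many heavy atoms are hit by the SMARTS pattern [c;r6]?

Check the 15 heavy atoms by environment: 1× n (aromatic, in 6-ring) → no; 5× c (aromatic, in 6-ring) → match; 5× C (acyclic) → no; 3× O (acyclic) → no; 1× N (acyclic) → no.
That gives 5 matching atoms.

5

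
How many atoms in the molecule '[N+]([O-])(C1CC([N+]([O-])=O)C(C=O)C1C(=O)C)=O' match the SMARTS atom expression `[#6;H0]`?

Check the 16 heavy atoms by environment: 5× C (H1) → no; 1× C (H2) → no; 2× N (charge +1, H0) → no; 2× O (charge -1, H0) → no; 4× O (H0) → no; 1× C (H0) → match; 1× C (H3) → no.
That gives 1 matching atom.

1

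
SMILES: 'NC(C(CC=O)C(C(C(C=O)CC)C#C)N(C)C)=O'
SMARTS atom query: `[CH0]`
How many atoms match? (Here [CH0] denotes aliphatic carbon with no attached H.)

2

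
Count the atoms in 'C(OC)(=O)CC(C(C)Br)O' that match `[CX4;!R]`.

5

Check the 10 heavy atoms by environment: 5× C (X4, acyclic) → match; 1× C (X3, acyclic) → no; 1× O (X1, acyclic) → no; 2× O (X2, acyclic) → no; 1× Br (X1, acyclic) → no.
That gives 5 matching atoms.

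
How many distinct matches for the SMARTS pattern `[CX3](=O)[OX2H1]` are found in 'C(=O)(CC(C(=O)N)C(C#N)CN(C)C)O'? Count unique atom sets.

[CX3](=O)[OX2H1] is the SMARTS for a carboxylic acid: an sp2 carbon double-bonded to O and single-bonded to an -OH oxygen.
Exactly one fragment in the molecule meets all constraints, giving 1 match.

1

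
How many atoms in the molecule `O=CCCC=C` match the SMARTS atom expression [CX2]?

0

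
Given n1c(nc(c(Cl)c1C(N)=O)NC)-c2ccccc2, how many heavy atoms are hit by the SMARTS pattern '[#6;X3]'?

11

The query [#6;X3] means: any carbon (aromatic or not) with three total connections.
Check the 18 heavy atoms by environment: 2× n (aromatic, X2) → no; 10× c (aromatic, X3) → match; 1× Cl (X1) → no; 1× C (X3) → match; 1× O (X1) → no; 2× N (X3) → no; 1× C (X4) → no.
Summing the matching environments: 10 + 1 = 11 matching atoms.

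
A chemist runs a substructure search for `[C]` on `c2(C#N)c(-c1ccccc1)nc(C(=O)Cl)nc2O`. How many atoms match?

2

The query [C] means: uppercase C matches aliphatic (non-aromatic) carbon only.
Check the 18 heavy atoms by environment: 2× n (aromatic) → no; 10× c (aromatic) → no; 2× C → match; 2× O → no; 1× Cl → no; 1× N → no.
That gives 2 matching atoms.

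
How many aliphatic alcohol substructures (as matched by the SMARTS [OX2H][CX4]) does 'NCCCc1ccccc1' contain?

0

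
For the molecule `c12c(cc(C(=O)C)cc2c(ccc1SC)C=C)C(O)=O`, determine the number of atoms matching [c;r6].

10

The query [c;r6] means: aromatic carbon that belongs to a six-membered ring.
Check the 20 heavy atoms by environment: 10× c (aromatic, in 6-ring) → match; 6× C (acyclic) → no; 3× O (acyclic) → no; 1× S (acyclic) → no.
That gives 10 matching atoms.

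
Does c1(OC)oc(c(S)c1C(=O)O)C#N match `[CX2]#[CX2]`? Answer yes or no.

No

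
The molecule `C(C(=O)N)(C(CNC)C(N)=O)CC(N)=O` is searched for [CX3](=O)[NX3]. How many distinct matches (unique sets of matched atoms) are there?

[CX3](=O)[NX3] is the SMARTS for an amide: a carbonyl carbon bonded to a trivalent nitrogen.
The molecule carries 3 separate instances of a primary amide (-C(=O)NH2) meeting every constraint; each maps to a distinct set of atoms, giving 3 matches.

3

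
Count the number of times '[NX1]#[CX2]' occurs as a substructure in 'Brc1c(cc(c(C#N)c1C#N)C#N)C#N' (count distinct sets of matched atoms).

4

[NX1]#[CX2] is the SMARTS for a nitrile: a nitrogen triple-bonded to a two-connected carbon.
The molecule carries 4 separate instances of a nitrile (-C#N) meeting every constraint; each maps to a distinct set of atoms, giving 4 matches.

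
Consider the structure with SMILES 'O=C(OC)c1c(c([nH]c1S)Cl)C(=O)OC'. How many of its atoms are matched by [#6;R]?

Check the 15 heavy atoms by environment: 1× n (aromatic, in 5-ring) → no; 4× c (aromatic, in 5-ring) → match; 1× Cl (acyclic) → no; 4× C (acyclic) → no; 4× O (acyclic) → no; 1× S (acyclic) → no.
That gives 4 matching atoms.

4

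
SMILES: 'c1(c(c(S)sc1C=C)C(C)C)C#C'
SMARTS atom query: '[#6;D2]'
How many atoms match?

2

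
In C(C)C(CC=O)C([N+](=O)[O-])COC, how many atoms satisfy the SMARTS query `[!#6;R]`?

0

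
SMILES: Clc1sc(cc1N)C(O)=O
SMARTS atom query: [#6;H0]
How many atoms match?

4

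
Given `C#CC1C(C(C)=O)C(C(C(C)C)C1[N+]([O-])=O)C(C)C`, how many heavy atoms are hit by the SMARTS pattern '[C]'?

15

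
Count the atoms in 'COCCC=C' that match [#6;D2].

3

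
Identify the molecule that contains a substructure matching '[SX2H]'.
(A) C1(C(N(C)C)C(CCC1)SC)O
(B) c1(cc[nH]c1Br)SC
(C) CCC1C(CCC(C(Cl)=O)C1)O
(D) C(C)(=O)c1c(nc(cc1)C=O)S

D

[SX2H] describes an aliphatic sulfur with two connections, one being H (a thiol).
(A) has a hydroxyl group (-OH) but it is an -OH, not an -SH.
(B) has a methylthio ether (-SCH3) but the sulfur has H0 (bonded to two carbons), not H1.
(C) has a hydroxyl group (-OH) but it is an -OH, not an -SH.
(D) contains a thiol (-SH), which satisfies every atom and bond constraint.
So the answer is (D).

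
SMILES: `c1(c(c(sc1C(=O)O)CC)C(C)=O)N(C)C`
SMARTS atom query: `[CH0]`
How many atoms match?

The query [CH0] means: aliphatic carbon with no attached hydrogen.
Check the 16 heavy atoms by environment: 1× s (aromatic, H0) → no; 4× c (aromatic, H0) → no; 1× N (H0) → no; 4× C (H3) → no; 1× C (H2) → no; 2× C (H0) → match; 2× O (H0) → no; 1× O (H1) → no.
That gives 2 matching atoms.

2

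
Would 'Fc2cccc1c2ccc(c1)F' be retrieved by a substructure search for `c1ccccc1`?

The pattern c1ccccc1 describes six aromatic carbons in a ring — a benzene ring.
The required atom environment is present in the molecule, so the pattern matches.

Yes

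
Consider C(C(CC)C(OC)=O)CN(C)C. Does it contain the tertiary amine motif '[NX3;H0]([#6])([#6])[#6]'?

The pattern [NX3;H0]([#6])([#6])[#6] describes a trivalent nitrogen with no H, bonded to three carbons — a tertiary amine.
The molecule carries a dimethylamino group (-N(CH3)2), whose atoms satisfy every constraint of the query, so the pattern matches.

Yes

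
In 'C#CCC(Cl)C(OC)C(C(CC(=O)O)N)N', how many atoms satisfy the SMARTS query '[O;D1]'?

2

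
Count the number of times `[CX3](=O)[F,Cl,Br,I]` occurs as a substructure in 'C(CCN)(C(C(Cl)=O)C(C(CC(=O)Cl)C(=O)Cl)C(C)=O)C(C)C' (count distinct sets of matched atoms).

[CX3](=O)[F,Cl,Br,I] is the SMARTS for an acyl halide: a carbonyl carbon bonded to a halogen.
The molecule carries 3 separate instances of an acyl chloride (-C(=O)Cl) meeting every constraint; each maps to a distinct set of atoms, giving 3 matches.

3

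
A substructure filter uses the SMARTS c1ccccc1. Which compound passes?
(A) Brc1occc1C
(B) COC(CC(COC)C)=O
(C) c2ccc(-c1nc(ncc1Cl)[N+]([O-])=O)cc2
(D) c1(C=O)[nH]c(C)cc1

C

c1ccccc1 describes six aromatic carbons in a ring (a benzene ring).
(A) has a methyl group (-CH3) but no six-membered all-carbon aromatic ring is present.
(B) has a methyl group (-CH3) but no six-membered all-carbon aromatic ring is present.
(C) contains a phenyl ring, which satisfies every atom and bond constraint.
(D) has a methyl group (-CH3) but no six-membered all-carbon aromatic ring is present.
So the answer is (C).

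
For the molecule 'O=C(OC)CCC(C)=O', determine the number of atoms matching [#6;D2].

The query [#6;D2] means: any carbon bonded to exactly two heavy atoms.
Check the 9 heavy atoms by environment: 2× C (D2) → match; 2× C (D3) → no; 2× O (D1) → no; 1× O (D2) → no; 2× C (D1) → no.
That gives 2 matching atoms.

2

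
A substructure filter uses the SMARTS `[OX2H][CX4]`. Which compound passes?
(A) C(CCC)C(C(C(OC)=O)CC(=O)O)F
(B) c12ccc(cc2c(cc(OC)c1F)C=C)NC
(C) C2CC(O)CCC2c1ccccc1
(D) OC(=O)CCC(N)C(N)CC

C

[OX2H][CX4] describes a hydroxyl oxygen bound to an sp3 (X4) carbon (an aliphatic alcohol).
(A) has a carboxylic acid group (-C(=O)OH) but the -OH is on a CX3 carbonyl carbon, not a CX4 carbon.
(B) has a methoxy ether (-OCH3) but the oxygen has H0 (ether), not H1.
(C) contains a hydroxyl group (-OH), which satisfies every atom and bond constraint.
(D) has a carboxylic acid group (-C(=O)OH) but the -OH is on a CX3 carbonyl carbon, not a CX4 carbon.
So the answer is (C).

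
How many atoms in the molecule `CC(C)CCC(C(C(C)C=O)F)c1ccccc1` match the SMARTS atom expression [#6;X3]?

7

The query [#6;X3] means: any carbon (aromatic or not) with three total connections.
Check the 18 heavy atoms by environment: 9× C (X4) → no; 6× c (aromatic, X3) → match; 1× C (X3) → match; 1× O (X1) → no; 1× F (X1) → no.
Summing the matching environments: 6 + 1 = 7 matching atoms.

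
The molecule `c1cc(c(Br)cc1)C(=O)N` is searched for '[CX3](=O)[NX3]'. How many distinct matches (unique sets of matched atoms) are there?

[CX3](=O)[NX3] is the SMARTS for an amide: a carbonyl carbon bonded to a trivalent nitrogen.
Exactly one fragment in the molecule meets all constraints, giving 1 match.

1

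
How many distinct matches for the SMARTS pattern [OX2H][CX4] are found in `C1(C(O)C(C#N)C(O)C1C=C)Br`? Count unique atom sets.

2

[OX2H][CX4] is the SMARTS for an aliphatic alcohol: a hydroxyl oxygen bound to an sp3 (X4) carbon.
The molecule carries 2 separate instances of a hydroxyl group (-OH) meeting every constraint; each maps to a distinct set of atoms, giving 2 matches.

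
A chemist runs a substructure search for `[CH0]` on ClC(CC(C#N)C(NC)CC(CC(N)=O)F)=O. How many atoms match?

The query [CH0] means: aliphatic carbon with no attached hydrogen.
Check the 17 heavy atoms by environment: 3× C (H2) → no; 3× C (H1) → no; 3× C (H0) → match; 1× N (H0) → no; 1× N (H1) → no; 1× C (H3) → no; 2× O (H0) → no; 1× Cl (H0) → no; 1× N (H2) → no; 1× F (H0) → no.
That gives 3 matching atoms.

3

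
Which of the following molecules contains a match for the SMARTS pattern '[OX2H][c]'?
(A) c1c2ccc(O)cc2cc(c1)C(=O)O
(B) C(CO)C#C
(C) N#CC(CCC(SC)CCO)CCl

A

[OX2H][c] describes a hydroxyl oxygen attached to an aromatic carbon (a phenol).
(A) contains a hydroxyl group (-OH), which satisfies every atom and bond constraint.
(B) has a hydroxyl group (-OH) but the -OH is on an aliphatic carbon, not an aromatic c.
(C) has a hydroxyl group (-OH) but the -OH is on an aliphatic carbon, not an aromatic c.
So the answer is (A).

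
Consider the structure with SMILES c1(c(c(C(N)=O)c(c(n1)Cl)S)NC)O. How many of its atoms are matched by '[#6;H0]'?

6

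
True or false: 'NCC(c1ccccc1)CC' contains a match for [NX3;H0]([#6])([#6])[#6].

The pattern [NX3;H0]([#6])([#6])[#6] describes a trivalent nitrogen with no H, bonded to three carbons — a tertiary amine.
The closest candidate here is a primary amino group (-NH2), but the nitrogen has H2, not H0 with three carbons. No other fragment satisfies the full query, so there is no match.

False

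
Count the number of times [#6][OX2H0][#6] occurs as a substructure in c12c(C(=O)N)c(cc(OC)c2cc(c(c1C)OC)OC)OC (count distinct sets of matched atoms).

4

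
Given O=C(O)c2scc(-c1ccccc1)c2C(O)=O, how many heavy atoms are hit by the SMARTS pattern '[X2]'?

The query [X2] means: any atom with exactly two total connections (bonds + H).
Check the 17 heavy atoms by environment: 1× s (aromatic, X2) → match; 10× c (aromatic, X3) → no; 2× C (X3) → no; 2× O (X1) → no; 2× O (X2) → match.
Summing the matching environments: 1 + 2 = 3 matching atoms.

3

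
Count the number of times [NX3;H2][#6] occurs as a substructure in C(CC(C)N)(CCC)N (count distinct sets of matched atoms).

2

[NX3;H2][#6] is the SMARTS for a primary amine: a trivalent nitrogen with two H attached to carbon.
The molecule carries 2 separate instances of a primary amino group (-NH2) meeting every constraint; each maps to a distinct set of atoms, giving 2 matches.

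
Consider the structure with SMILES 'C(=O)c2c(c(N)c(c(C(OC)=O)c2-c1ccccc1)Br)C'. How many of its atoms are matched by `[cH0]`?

7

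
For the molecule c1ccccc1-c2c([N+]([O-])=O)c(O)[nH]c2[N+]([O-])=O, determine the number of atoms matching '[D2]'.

Check the 18 heavy atoms by environment: 1× n (aromatic, D2) → match; 5× c (aromatic, D3) → no; 3× O (D1) → no; 2× N (charge +1, D3) → no; 2× O (charge -1, D1) → no; 5× c (aromatic, D2) → match.
Summing the matching environments: 1 + 5 = 6 matching atoms.

6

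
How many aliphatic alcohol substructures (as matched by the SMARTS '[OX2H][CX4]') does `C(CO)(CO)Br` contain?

2

[OX2H][CX4] is the SMARTS for an aliphatic alcohol: a hydroxyl oxygen bound to an sp3 (X4) carbon.
The molecule carries 2 separate instances of a hydroxyl group (-OH) meeting every constraint; each maps to a distinct set of atoms, giving 2 matches.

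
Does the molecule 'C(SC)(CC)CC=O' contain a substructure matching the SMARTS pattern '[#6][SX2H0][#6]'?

The pattern [#6][SX2H0][#6] describes an aliphatic sulfur bridging two carbons with no H on the sulfur — a thioether.
The molecule carries a methylthio ether (-SCH3), whose atoms satisfy every constraint of the query, so the pattern matches.

Yes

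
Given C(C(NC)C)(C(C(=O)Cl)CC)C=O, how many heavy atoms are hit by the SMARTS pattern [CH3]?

The query [CH3] means: aliphatic carbon with exactly three hydrogens.
Check the 13 heavy atoms by environment: 3× C (H3) → match; 4× C (H1) → no; 1× C (H2) → no; 1× N (H1) → no; 1× C (H0) → no; 2× O (H0) → no; 1× Cl (H0) → no.
That gives 3 matching atoms.

3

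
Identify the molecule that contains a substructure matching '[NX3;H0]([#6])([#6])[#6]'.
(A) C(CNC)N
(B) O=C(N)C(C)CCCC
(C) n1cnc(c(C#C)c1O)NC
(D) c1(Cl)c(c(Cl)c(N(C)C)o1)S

[NX3;H0]([#6])([#6])[#6] describes a trivalent nitrogen with no H, bonded to three carbons (a tertiary amine).
(A) has a primary amino group (-NH2) but the nitrogen has H2, not H0 with three carbons.
(B) has a primary amide (-C(=O)NH2) but the amide nitrogen has H2 and only one carbon neighbour.
(C) has an N-methylamino group (-NHCH3) but the nitrogen still has one H (H1), not H0.
(D) contains a dimethylamino group (-N(CH3)2), which satisfies every atom and bond constraint.
So the answer is (D).

D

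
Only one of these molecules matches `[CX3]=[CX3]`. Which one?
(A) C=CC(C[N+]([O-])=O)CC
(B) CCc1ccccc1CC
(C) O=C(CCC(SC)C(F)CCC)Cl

A

[CX3]=[CX3] describes a non-aromatic C=C double bond between two sp2 carbons (an alkene).
(A) contains a vinyl group (-CH=CH2), which satisfies every atom and bond constraint.
(B) has an ethyl group (-CH2CH3) but its C-C bond is a single bond between CX4 carbons, not CX3=CX3.
(C) has an ethyl group (-CH2CH3) but its C-C bond is a single bond between CX4 carbons, not CX3=CX3.
So the answer is (A).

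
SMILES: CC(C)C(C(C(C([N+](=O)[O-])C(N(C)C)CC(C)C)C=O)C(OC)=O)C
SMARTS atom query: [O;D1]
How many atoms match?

4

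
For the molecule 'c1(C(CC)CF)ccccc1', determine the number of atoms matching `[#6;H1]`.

6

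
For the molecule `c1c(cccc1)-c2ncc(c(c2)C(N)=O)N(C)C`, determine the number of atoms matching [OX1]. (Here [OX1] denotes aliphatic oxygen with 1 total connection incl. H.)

Check the 18 heavy atoms by environment: 1× n (aromatic, X2) → no; 11× c (aromatic, X3) → no; 2× N (X3) → no; 2× C (X4) → no; 1× C (X3) → no; 1× O (X1) → match.
That gives 1 matching atom.

1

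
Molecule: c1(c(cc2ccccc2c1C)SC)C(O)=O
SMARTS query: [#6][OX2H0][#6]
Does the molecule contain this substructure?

No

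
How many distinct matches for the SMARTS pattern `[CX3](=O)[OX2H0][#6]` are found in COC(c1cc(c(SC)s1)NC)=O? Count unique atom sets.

[CX3](=O)[OX2H0][#6] is the SMARTS for an ester: a carbonyl carbon bonded to an oxygen that is itself bonded to carbon (no H on that O).
Exactly one fragment in the molecule meets all constraints, giving 1 match.

1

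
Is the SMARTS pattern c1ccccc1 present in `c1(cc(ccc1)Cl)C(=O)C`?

Yes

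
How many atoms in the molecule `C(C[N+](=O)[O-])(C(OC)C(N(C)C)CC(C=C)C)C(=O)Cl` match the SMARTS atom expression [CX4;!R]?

Check the 20 heavy atoms by environment: 10× C (X4, acyclic) → match; 3× C (X3, acyclic) → no; 2× O (X1, acyclic) → no; 1× Cl (X1, acyclic) → no; 1× N (charge +1, X3, acyclic) → no; 1× O (charge -1, X1, acyclic) → no; 1× N (X3, acyclic) → no; 1× O (X2, acyclic) → no.
That gives 10 matching atoms.

10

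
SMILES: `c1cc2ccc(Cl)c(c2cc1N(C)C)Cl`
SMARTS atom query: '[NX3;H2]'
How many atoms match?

Check the 15 heavy atoms by environment: 5× c (aromatic, H0, X3) → no; 5× c (aromatic, H1, X3) → no; 2× Cl (H0, X1) → no; 1× N (H0, X3) → no; 2× C (H3, X4) → no.
No environment satisfies the query, so 0 matching atoms.

0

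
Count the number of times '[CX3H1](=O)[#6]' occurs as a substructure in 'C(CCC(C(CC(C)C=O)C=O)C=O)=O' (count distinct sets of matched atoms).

[CX3H1](=O)[#6] is the SMARTS for an aldehyde: an sp2 carbon with one H, double-bonded to O and single-bonded to carbon.
The molecule carries 4 separate instances of an aldehyde (-CHO) meeting every constraint; each maps to a distinct set of atoms, giving 4 matches.

4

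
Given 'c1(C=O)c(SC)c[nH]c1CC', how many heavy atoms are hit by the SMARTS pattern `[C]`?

The query [C] means: uppercase C matches aliphatic (non-aromatic) carbon only.
Check the 11 heavy atoms by environment: 1× n (aromatic) → no; 4× c (aromatic) → no; 4× C → match; 1× O → no; 1× S → no.
That gives 4 matching atoms.

4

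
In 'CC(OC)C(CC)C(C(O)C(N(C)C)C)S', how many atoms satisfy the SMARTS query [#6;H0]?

0

The query [#6;H0] means: any carbon with no attached hydrogen.
Check the 16 heavy atoms by environment: 6× C (H3) → no; 5× C (H1) → no; 1× O (H1) → no; 1× O (H0) → no; 1× S (H1) → no; 1× N (H0) → no; 1× C (H2) → no.
No environment satisfies the query, so 0 matching atoms.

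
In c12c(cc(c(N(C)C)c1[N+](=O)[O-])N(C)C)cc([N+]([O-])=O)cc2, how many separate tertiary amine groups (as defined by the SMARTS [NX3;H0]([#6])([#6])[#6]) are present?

2

[NX3;H0]([#6])([#6])[#6] is the SMARTS for a tertiary amine: a trivalent nitrogen with no H, bonded to three carbons.
The molecule carries 2 separate instances of a dimethylamino group (-N(CH3)2) meeting every constraint; each maps to a distinct set of atoms, giving 2 matches.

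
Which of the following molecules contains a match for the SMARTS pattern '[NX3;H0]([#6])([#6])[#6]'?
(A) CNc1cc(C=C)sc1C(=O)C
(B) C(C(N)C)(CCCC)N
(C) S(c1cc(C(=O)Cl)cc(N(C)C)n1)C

C

[NX3;H0]([#6])([#6])[#6] describes a trivalent nitrogen with no H, bonded to three carbons (a tertiary amine).
(A) has an N-methylamino group (-NHCH3) but the nitrogen still has one H (H1), not H0.
(B) has a primary amino group (-NH2) but the nitrogen has H2, not H0 with three carbons.
(C) contains a dimethylamino group (-N(CH3)2), which satisfies every atom and bond constraint.
So the answer is (C).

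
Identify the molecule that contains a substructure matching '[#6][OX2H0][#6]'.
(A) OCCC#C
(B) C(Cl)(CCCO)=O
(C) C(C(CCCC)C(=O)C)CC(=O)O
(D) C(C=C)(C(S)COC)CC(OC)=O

[#6][OX2H0][#6] describes an aliphatic oxygen bridging two carbons with no H on the oxygen (an ether).
(A) has a hydroxyl group (-OH) but the oxygen has H1, not H0 bridging two carbons.
(B) has a hydroxyl group (-OH) but the oxygen has H1, not H0 bridging two carbons.
(C) has a carboxylic acid group (-C(=O)OH) but the -OH oxygen has H1; the =O is OX1, not OX2.
(D) contains a methoxy ether (-OCH3), which satisfies every atom and bond constraint.
So the answer is (D).

D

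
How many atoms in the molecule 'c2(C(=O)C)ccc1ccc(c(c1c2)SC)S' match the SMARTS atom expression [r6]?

10

Check the 16 heavy atoms by environment: 10× c (aromatic, in 6-ring) → match; 2× S (acyclic) → no; 3× C (acyclic) → no; 1× O (acyclic) → no.
That gives 10 matching atoms.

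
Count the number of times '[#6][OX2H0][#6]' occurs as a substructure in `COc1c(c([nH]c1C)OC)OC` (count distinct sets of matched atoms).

3

[#6][OX2H0][#6] is the SMARTS for an ether: an aliphatic oxygen bridging two carbons with no H on the oxygen.
The molecule carries 3 separate instances of a methoxy ether (-OCH3) meeting every constraint; each maps to a distinct set of atoms, giving 3 matches.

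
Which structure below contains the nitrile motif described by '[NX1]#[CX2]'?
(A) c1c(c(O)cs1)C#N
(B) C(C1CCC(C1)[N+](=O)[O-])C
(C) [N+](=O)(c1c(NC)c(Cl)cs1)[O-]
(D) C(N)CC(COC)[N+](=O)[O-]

[NX1]#[CX2] describes a nitrogen triple-bonded to a two-connected carbon (a nitrile).
(A) contains a nitrile (-C#N), which satisfies every atom and bond constraint.
(B) has a nitro group (-[N+](=O)[O-]) but there is no C#N triple bond.
(C) has a nitro group (-[N+](=O)[O-]) but there is no C#N triple bond.
(D) has a nitro group (-[N+](=O)[O-]) but there is no C#N triple bond.
So the answer is (A).

A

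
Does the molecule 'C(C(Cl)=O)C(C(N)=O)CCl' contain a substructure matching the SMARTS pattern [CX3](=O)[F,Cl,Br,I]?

Yes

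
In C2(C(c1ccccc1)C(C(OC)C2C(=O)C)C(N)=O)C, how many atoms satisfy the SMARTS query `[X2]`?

1

The query [X2] means: any atom with exactly two total connections (bonds + H).
Check the 20 heavy atoms by environment: 8× C (X4) → no; 6× c (aromatic, X3) → no; 1× O (X2) → match; 2× C (X3) → no; 2× O (X1) → no; 1× N (X3) → no.
That gives 1 matching atom.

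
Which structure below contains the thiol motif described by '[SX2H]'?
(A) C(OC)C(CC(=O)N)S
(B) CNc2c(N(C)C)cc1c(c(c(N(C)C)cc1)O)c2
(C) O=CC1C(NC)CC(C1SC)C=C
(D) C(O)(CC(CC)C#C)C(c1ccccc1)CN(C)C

A

[SX2H] describes an aliphatic sulfur with two connections, one being H (a thiol).
(A) contains a thiol (-SH), which satisfies every atom and bond constraint.
(B) has a hydroxyl group (-OH) but it is an -OH, not an -SH.
(C) has a methylthio ether (-SCH3) but the sulfur has H0 (bonded to two carbons), not H1.
(D) has a hydroxyl group (-OH) but it is an -OH, not an -SH.
So the answer is (A).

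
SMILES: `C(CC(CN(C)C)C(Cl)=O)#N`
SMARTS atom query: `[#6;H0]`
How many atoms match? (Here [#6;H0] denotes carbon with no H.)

The query [#6;H0] means: any carbon with no attached hydrogen.
Check the 11 heavy atoms by environment: 2× C (H2) → no; 1× C (H1) → no; 2× C (H0) → match; 2× N (H0) → no; 2× C (H3) → no; 1× O (H0) → no; 1× Cl (H0) → no.
That gives 2 matching atoms.

2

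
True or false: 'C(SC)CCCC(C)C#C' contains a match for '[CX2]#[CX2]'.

The pattern [CX2]#[CX2] describes a carbon-carbon triple bond — an alkyne.
The molecule carries an ethynyl group (-C#CH), whose atoms satisfy every constraint of the query, so the pattern matches.

True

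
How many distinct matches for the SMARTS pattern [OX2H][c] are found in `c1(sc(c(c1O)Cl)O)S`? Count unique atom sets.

[OX2H][c] is the SMARTS for a phenol: a hydroxyl oxygen attached to an aromatic carbon.
The molecule carries 2 separate instances of a hydroxyl group (-OH) meeting every constraint; each maps to a distinct set of atoms, giving 2 matches.

2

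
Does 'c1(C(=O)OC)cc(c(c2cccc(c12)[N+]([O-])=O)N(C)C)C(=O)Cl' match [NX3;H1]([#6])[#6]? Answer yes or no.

No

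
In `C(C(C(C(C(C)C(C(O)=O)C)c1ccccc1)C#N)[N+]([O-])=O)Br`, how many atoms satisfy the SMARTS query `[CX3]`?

1

The query [CX3] means: C with X3: aliphatic carbon with exactly 3 total connections.
Check the 23 heavy atoms by environment: 8× C (X4) → no; 1× C (X2) → no; 1× N (X1) → no; 1× N (charge +1, X3) → no; 1× O (charge -1, X1) → no; 2× O (X1) → no; 1× Br (X1) → no; 1× C (X3) → match; 1× O (X2) → no; 6× c (aromatic, X3) → no.
That gives 1 matching atom.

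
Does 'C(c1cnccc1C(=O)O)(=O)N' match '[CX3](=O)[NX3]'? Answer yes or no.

Yes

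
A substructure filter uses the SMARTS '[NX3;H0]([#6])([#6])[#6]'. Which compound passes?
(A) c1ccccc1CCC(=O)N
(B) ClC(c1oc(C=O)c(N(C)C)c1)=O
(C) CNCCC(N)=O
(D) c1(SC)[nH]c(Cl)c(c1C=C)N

B

[NX3;H0]([#6])([#6])[#6] describes a trivalent nitrogen with no H, bonded to three carbons (a tertiary amine).
(A) has a primary amide (-C(=O)NH2) but the amide nitrogen has H2 and only one carbon neighbour.
(B) contains a dimethylamino group (-N(CH3)2), which satisfies every atom and bond constraint.
(C) has a primary amide (-C(=O)NH2) but the amide nitrogen has H2 and only one carbon neighbour.
(D) has a primary amino group (-NH2) but the nitrogen has H2, not H0 with three carbons.
So the answer is (B).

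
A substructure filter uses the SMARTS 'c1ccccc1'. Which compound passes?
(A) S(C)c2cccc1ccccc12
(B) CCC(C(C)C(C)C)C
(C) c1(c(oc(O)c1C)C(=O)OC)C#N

A

c1ccccc1 describes six aromatic carbons in a ring (a benzene ring).
(A) contains the required atom environment, so the pattern matches.
(B) has a methyl group (-CH3) but no six-membered all-carbon aromatic ring is present.
(C) has a methyl group (-CH3) but no six-membered all-carbon aromatic ring is present.
So the answer is (A).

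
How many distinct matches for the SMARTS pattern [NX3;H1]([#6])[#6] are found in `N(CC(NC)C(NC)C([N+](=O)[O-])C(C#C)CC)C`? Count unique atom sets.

3

[NX3;H1]([#6])[#6] is the SMARTS for a secondary amine: a trivalent nitrogen with one H, bonded to two carbons.
The molecule carries 3 separate instances of an N-methylamino group (-NHCH3) meeting every constraint; each maps to a distinct set of atoms, giving 3 matches.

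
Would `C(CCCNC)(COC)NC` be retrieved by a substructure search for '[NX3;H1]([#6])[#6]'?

Yes

The pattern [NX3;H1]([#6])[#6] describes a trivalent nitrogen with one H, bonded to two carbons — a secondary amine.
The molecule carries an N-methylamino group (-NHCH3), whose atoms satisfy every constraint of the query, so the pattern matches.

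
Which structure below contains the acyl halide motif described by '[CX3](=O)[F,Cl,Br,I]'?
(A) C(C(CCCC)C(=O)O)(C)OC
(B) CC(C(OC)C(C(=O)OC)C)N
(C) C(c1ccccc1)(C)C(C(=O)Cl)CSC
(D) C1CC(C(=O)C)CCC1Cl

C

[CX3](=O)[F,Cl,Br,I] describes a carbonyl carbon bonded to a halogen (an acyl halide).
(A) has a carboxylic acid group (-C(=O)OH) but the carbonyl is bonded to -OH, not to a halogen.
(B) has a methyl-ester group (-C(=O)OCH3) but the carbonyl is bonded to -O-C, not to a halogen.
(C) contains an acyl chloride (-C(=O)Cl), which satisfies every atom and bond constraint.
(D) has a chloro substituent but the Cl is not on a carbonyl carbon.
So the answer is (C).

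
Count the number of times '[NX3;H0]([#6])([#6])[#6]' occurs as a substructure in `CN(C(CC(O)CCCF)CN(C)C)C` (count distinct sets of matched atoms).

2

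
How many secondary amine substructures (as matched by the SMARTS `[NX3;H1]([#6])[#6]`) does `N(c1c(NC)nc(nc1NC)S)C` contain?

[NX3;H1]([#6])[#6] is the SMARTS for a secondary amine: a trivalent nitrogen with one H, bonded to two carbons.
The molecule carries 3 separate instances of an N-methylamino group (-NHCH3) meeting every constraint; each maps to a distinct set of atoms, giving 3 matches.

3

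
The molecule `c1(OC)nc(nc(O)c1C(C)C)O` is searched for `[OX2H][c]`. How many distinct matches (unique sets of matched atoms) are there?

2

[OX2H][c] is the SMARTS for a phenol: a hydroxyl oxygen attached to an aromatic carbon.
The molecule carries 2 separate instances of a hydroxyl group (-OH) meeting every constraint; each maps to a distinct set of atoms, giving 2 matches.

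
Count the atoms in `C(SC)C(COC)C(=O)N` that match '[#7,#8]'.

3

The query [#7,#8] means: nitrogen or oxygen (comma = OR).
Check the 10 heavy atoms by environment: 6× C → no; 1× S → no; 2× O → match; 1× N → match.
Summing the matching environments: 2 + 1 = 3 matching atoms.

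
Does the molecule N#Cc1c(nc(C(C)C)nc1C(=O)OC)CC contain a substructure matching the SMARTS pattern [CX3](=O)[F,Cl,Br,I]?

The pattern [CX3](=O)[F,Cl,Br,I] describes a carbonyl carbon bonded to a halogen — an acyl halide.
The closest candidate here is a methyl-ester group (-C(=O)OCH3), but the carbonyl is bonded to -O-C, not to a halogen. No other fragment satisfies the full query, so there is no match.

No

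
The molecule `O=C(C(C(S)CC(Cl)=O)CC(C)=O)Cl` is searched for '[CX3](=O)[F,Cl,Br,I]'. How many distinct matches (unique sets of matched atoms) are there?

[CX3](=O)[F,Cl,Br,I] is the SMARTS for an acyl halide: a carbonyl carbon bonded to a halogen.
The molecule carries 2 separate instances of an acyl chloride (-C(=O)Cl) meeting every constraint; each maps to a distinct set of atoms, giving 2 matches.

2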